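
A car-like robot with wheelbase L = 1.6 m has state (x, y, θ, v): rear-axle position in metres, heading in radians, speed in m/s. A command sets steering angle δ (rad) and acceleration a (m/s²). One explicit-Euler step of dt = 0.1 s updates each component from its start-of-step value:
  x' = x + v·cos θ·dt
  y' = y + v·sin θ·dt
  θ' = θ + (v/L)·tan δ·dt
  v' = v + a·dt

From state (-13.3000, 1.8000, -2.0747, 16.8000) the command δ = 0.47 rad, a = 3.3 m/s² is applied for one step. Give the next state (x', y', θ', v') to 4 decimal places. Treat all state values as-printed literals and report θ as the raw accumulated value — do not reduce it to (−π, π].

(-14.1112, 0.3288, -1.5413, 17.1300)

x' = -13.3000 + 16.8000·cos(-2.0747)·0.1 = -14.1112
y' = 1.8000 + 16.8000·sin(-2.0747)·0.1 = 0.3288
θ' = -2.0747 + (16.8000/1.6)·tan(0.47)·0.1 = -1.5413
v' = 16.8000 + 3.3000·0.1 = 17.1300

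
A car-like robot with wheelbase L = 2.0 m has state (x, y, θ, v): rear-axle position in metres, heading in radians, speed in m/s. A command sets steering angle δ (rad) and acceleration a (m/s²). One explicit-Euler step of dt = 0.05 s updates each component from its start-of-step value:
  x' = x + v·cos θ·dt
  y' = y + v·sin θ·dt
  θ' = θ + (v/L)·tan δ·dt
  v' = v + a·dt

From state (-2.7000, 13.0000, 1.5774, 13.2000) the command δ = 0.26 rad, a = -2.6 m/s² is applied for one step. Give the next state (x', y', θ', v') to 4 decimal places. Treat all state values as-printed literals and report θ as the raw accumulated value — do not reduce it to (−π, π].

(-2.7044, 13.6600, 1.6652, 13.0700)

x' = -2.7000 + 13.2000·cos(1.5774)·0.05 = -2.7044
y' = 13.0000 + 13.2000·sin(1.5774)·0.05 = 13.6600
θ' = 1.5774 + (13.2000/2.0)·tan(0.26)·0.05 = 1.6652
v' = 13.2000 − 2.6000·0.05 = 13.0700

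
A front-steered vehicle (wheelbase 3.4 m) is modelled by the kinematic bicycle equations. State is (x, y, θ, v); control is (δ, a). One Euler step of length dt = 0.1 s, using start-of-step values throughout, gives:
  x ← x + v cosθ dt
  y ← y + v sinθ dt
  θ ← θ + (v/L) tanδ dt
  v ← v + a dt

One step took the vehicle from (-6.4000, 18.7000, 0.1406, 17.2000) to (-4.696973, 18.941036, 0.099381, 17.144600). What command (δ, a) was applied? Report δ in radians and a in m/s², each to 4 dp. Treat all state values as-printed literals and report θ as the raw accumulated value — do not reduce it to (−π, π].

δ = -0.0813, a = -0.5540

a = (v'−v)/dt = (-0.055400)/0.1 = -0.5540
Δθ = θ'−θ = -0.041219;  (v·dt/L) = 17.2000·0.1/3.4 = 0.505882
tan δ = Δθ·L/(v·dt) = -0.081479  →  δ = -0.0813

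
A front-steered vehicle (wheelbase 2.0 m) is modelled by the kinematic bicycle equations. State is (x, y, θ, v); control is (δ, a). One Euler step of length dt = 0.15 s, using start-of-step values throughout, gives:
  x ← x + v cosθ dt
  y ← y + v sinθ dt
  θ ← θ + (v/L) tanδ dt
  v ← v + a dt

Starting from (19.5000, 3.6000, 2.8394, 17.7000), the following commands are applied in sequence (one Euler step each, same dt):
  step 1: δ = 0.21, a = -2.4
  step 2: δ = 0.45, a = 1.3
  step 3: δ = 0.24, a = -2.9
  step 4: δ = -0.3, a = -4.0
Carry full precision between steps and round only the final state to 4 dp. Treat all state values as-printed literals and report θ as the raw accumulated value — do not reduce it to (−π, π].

after step 1 (δ=0.21, a=-2.4): (16.965308, 4.390166, 3.122347, 17.340000)
after step 2 (δ=0.45, a=1.3): (14.364790, 4.440222, 3.750560, 17.535000)
after step 3 (δ=0.24, a=-2.9): (12.207355, 2.935665, 4.072393, 17.100000)
after step 4 (δ=-0.3, a=-4.0): (10.675557, 0.878283, 3.675669, 16.500000)

(10.6756, 0.8783, 3.6757, 16.5000)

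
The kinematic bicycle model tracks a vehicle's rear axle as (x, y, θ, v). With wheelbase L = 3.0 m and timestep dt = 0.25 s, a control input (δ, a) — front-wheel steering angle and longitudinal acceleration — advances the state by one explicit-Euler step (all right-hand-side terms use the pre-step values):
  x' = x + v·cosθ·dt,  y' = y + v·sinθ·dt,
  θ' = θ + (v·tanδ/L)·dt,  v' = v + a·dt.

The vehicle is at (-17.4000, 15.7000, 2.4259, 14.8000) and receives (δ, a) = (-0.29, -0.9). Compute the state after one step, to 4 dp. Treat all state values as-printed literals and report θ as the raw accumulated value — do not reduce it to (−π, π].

x' = -17.4000 + 14.8000·cos(2.4259)·0.25 = -20.1922
y' = 15.7000 + 14.8000·sin(2.4259)·0.25 = 18.1277
θ' = 2.4259 + (14.8000/3.0)·tan(-0.29)·0.25 = 2.0579
v' = 14.8000 − 0.9000·0.25 = 14.5750

(-20.1922, 18.1277, 2.0579, 14.5750)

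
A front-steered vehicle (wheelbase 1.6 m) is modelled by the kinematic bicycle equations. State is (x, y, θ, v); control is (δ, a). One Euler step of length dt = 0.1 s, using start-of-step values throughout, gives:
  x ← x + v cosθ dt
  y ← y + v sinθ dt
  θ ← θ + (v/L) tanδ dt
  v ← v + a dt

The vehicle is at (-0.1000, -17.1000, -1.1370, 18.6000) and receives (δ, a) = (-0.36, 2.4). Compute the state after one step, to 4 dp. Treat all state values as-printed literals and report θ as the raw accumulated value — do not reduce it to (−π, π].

(0.6818, -18.7877, -1.5746, 18.8400)

x' = -0.1000 + 18.6000·cos(-1.1370)·0.1 = 0.6818
y' = -17.1000 + 18.6000·sin(-1.1370)·0.1 = -18.7877
θ' = -1.1370 + (18.6000/1.6)·tan(-0.36)·0.1 = -1.5746
v' = 18.6000 + 2.4000·0.1 = 18.8400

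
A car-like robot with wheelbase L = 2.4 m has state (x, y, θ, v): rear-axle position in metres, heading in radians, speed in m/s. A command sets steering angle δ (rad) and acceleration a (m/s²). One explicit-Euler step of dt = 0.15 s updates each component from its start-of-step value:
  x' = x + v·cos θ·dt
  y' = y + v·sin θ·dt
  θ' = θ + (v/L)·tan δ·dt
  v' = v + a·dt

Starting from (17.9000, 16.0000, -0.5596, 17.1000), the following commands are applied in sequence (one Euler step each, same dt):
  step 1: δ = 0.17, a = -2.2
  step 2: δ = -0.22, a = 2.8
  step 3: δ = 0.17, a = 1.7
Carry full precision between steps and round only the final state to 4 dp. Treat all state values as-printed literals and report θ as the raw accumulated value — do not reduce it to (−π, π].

(24.5261, 12.2361, -0.4261, 17.4450)

after step 1 (δ=0.17, a=-2.2): (20.073754, 14.638377, -0.376142, 16.770000)
after step 2 (δ=-0.22, a=2.8): (22.413393, 13.714346, -0.610523, 17.190000)
after step 3 (δ=0.17, a=1.7): (24.526082, 12.236103, -0.426099, 17.445000)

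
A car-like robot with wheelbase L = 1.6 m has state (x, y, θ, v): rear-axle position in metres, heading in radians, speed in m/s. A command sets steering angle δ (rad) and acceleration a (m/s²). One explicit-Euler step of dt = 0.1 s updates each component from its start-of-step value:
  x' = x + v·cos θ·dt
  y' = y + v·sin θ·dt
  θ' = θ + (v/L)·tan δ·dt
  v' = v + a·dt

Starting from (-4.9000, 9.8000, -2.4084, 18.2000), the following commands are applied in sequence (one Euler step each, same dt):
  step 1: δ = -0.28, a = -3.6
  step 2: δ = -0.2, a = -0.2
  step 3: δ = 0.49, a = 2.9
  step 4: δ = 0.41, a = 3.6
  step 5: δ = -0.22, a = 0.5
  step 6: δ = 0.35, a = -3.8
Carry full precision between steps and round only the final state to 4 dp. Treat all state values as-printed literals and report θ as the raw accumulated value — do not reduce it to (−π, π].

after step 1 (δ=-0.28, a=-3.6): (-6.252336, 8.581974, -2.735493, 17.840000)
after step 2 (δ=-0.2, a=-0.2): (-7.891240, 7.877241, -2.961515, 17.820000)
after step 3 (δ=0.49, a=2.9): (-9.644425, 7.558074, -2.367454, 18.110000)
after step 4 (δ=0.41, a=3.6): (-10.939332, 6.292003, -1.875505, 18.470000)
after step 5 (δ=-0.22, a=0.5): (-11.493461, 4.530086, -2.133646, 18.520000)
after step 6 (δ=0.35, a=-3.8): (-12.481686, 2.963780, -1.711126, 18.140000)

(-12.4817, 2.9638, -1.7111, 18.1400)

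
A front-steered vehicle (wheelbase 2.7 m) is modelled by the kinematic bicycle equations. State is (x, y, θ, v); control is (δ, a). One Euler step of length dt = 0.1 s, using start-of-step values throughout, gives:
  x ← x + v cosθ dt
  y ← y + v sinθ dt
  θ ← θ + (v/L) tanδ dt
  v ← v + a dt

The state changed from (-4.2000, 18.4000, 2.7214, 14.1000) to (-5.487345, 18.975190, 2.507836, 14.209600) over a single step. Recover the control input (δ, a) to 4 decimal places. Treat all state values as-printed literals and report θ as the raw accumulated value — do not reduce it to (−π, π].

a = (v'−v)/dt = (0.109600)/0.1 = 1.0960
Δθ = θ'−θ = -0.213564;  (v·dt/L) = 14.1000·0.1/2.7 = 0.522222
tan δ = Δθ·L/(v·dt) = -0.408952  →  δ = -0.3882

δ = -0.3882, a = 1.0960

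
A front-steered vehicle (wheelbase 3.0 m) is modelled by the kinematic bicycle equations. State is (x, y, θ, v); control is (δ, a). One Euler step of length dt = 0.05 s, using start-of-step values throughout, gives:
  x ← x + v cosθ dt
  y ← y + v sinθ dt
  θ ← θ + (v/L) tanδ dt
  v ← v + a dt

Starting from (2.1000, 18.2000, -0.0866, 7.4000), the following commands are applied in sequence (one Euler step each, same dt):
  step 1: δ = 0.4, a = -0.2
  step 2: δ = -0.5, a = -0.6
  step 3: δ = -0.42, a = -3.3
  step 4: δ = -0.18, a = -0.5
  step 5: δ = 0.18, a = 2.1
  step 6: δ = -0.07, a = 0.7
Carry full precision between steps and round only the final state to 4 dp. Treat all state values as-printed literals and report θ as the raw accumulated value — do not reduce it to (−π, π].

after step 1 (δ=0.4, a=-0.2): (2.468613, 18.167998, -0.034456, 7.390000)
after step 2 (δ=-0.5, a=-0.6): (2.837894, 18.155269, -0.101742, 7.360000)
after step 3 (δ=-0.42, a=-3.3): (3.203991, 18.117893, -0.156521, 7.195000)
after step 4 (δ=-0.18, a=-0.5): (3.559343, 18.061814, -0.178343, 7.170000)
after step 5 (δ=0.18, a=2.1): (3.912157, 17.998217, -0.156597, 7.275000)
after step 6 (δ=-0.07, a=0.7): (4.271456, 17.941487, -0.165099, 7.310000)

(4.2715, 17.9415, -0.1651, 7.3100)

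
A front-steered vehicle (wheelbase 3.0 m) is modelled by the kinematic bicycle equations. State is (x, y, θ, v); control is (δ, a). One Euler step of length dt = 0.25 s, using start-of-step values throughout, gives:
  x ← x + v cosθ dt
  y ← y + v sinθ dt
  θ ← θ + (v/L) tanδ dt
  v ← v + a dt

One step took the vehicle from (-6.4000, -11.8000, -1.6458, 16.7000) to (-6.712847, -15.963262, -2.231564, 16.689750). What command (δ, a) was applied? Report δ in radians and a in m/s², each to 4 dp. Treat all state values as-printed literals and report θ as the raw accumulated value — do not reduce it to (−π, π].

δ = -0.3984, a = -0.0410

a = (v'−v)/dt = (-0.010250)/0.25 = -0.0410
Δθ = θ'−θ = -0.585764;  (v·dt/L) = 16.7000·0.25/3.0 = 1.391667
tan δ = Δθ·L/(v·dt) = -0.420908  →  δ = -0.3984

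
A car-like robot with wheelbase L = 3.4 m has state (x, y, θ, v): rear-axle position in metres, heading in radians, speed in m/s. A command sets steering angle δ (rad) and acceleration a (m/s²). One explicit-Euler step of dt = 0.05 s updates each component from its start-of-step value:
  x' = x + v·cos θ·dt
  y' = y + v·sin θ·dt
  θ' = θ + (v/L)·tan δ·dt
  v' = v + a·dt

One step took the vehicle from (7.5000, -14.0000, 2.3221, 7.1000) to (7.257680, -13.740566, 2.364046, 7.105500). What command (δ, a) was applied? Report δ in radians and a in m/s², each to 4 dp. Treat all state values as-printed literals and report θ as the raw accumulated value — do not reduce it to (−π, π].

δ = 0.3820, a = 0.1100

a = (v'−v)/dt = (0.005500)/0.05 = 0.1100
Δθ = θ'−θ = 0.041946;  (v·dt/L) = 7.1000·0.05/3.4 = 0.104412
tan δ = Δθ·L/(v·dt) = 0.401736  →  δ = 0.3820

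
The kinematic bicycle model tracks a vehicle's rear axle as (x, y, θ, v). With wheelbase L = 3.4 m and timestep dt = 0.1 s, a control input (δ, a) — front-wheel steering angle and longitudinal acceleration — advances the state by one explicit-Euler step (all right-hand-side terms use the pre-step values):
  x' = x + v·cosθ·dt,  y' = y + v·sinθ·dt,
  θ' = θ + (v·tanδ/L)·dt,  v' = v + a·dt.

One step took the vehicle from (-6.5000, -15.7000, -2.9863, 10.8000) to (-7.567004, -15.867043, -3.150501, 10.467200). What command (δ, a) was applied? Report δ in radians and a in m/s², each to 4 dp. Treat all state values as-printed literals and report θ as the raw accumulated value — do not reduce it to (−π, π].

a = (v'−v)/dt = (-0.332800)/0.1 = -3.3280
Δθ = θ'−θ = -0.164201;  (v·dt/L) = 10.8000·0.1/3.4 = 0.317647
tan δ = Δθ·L/(v·dt) = -0.516929  →  δ = -0.4771

δ = -0.4771, a = -3.3280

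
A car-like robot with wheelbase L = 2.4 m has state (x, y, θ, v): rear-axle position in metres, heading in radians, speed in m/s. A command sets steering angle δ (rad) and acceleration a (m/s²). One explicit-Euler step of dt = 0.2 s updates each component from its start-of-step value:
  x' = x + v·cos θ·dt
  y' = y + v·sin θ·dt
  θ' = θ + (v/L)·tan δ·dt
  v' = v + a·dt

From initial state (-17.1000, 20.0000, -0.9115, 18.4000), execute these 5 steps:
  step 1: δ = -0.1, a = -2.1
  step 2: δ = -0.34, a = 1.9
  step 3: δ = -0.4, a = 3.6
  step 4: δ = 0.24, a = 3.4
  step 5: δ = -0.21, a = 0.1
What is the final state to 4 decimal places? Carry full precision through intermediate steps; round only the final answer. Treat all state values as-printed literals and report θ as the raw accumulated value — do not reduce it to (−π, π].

(-16.6698, 3.4908, -2.2041, 19.7800)

after step 1 (δ=-0.1, a=-2.1): (-14.845776, 17.091242, -1.065346, 17.980000)
after step 2 (δ=-0.34, a=1.9): (-13.104589, 13.944897, -1.595362, 18.360000)
after step 3 (δ=-0.4, a=3.6): (-13.194786, 10.274005, -2.242236, 19.080000)
after step 4 (δ=0.24, a=3.4): (-15.568772, 7.286356, -1.853136, 19.760000)
after step 5 (δ=-0.21, a=0.1): (-16.669814, 3.490831, -2.204111, 19.780000)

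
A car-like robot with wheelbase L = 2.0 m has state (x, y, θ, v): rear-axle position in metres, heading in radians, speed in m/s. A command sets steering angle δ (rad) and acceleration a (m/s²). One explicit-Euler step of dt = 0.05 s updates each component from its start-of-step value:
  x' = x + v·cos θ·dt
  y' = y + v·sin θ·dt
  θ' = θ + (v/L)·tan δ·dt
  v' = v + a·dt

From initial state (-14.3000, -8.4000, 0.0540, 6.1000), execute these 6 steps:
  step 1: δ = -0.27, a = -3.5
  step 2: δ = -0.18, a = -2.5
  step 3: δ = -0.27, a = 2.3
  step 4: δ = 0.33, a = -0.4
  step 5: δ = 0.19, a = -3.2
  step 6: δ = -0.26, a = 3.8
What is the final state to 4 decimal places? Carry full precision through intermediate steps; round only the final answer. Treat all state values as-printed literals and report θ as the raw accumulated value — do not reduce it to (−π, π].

(-12.5325, -8.3954, -0.0144, 5.9250)

after step 1 (δ=-0.27, a=-3.5): (-13.995445, -8.383538, 0.011794, 5.925000)
after step 2 (δ=-0.18, a=-2.5): (-13.699215, -8.380044, -0.015160, 5.800000)
after step 3 (δ=-0.27, a=2.3): (-13.409249, -8.384440, -0.055290, 5.915000)
after step 4 (δ=0.33, a=-0.4): (-13.113950, -8.400784, -0.004639, 5.895000)
after step 5 (δ=0.19, a=-3.2): (-12.819204, -8.402151, 0.023704, 5.735000)
after step 6 (δ=-0.26, a=3.8): (-12.532534, -8.395355, -0.014437, 5.925000)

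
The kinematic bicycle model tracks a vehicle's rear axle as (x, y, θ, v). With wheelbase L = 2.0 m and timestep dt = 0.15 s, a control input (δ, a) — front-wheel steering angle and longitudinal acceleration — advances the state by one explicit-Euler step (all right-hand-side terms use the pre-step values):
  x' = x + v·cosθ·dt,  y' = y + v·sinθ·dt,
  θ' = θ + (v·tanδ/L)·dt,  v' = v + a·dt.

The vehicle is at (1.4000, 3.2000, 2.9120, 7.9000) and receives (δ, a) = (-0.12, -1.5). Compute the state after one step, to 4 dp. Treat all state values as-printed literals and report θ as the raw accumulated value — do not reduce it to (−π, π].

x' = 1.4000 + 7.9000·cos(2.9120)·0.15 = 0.2461
y' = 3.2000 + 7.9000·sin(2.9120)·0.15 = 3.4697
θ' = 2.9120 + (7.9000/2.0)·tan(-0.12)·0.15 = 2.8406
v' = 7.9000 − 1.5000·0.15 = 7.6750

(0.2461, 3.4697, 2.8406, 7.6750)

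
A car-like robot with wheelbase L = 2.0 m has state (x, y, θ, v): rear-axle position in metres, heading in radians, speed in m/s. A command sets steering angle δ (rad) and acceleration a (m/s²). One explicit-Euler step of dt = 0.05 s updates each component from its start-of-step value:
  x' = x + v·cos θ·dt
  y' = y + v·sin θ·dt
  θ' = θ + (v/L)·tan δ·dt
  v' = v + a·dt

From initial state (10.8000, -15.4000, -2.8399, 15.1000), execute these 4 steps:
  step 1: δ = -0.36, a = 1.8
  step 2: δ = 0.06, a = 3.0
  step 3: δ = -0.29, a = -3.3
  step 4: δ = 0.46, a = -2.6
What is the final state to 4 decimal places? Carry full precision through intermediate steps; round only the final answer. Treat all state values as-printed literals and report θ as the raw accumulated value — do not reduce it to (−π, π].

after step 1 (δ=-0.36, a=1.8): (10.079100, -15.624338, -2.981992, 15.190000)
after step 2 (δ=0.06, a=3.0): (9.329252, -15.745041, -2.959180, 15.340000)
after step 3 (δ=-0.29, a=-3.3): (8.574978, -15.884177, -3.073621, 15.175000)
after step 4 (δ=0.46, a=-2.6): (7.817980, -15.935711, -2.885660, 15.045000)

(7.8180, -15.9357, -2.8857, 15.0450)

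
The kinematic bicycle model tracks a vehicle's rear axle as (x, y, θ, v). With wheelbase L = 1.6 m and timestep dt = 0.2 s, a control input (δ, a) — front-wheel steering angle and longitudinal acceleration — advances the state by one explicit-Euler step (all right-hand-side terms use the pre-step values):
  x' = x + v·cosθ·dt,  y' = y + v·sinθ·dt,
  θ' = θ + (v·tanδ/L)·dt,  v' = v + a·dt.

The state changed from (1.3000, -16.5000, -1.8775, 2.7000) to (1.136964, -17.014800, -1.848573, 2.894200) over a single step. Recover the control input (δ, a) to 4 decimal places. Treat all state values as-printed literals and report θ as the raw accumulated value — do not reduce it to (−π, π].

a = (v'−v)/dt = (0.194200)/0.2 = 0.9710
Δθ = θ'−θ = 0.028927;  (v·dt/L) = 2.7000·0.2/1.6 = 0.337500
tan δ = Δθ·L/(v·dt) = 0.085710  →  δ = 0.0855

δ = 0.0855, a = 0.9710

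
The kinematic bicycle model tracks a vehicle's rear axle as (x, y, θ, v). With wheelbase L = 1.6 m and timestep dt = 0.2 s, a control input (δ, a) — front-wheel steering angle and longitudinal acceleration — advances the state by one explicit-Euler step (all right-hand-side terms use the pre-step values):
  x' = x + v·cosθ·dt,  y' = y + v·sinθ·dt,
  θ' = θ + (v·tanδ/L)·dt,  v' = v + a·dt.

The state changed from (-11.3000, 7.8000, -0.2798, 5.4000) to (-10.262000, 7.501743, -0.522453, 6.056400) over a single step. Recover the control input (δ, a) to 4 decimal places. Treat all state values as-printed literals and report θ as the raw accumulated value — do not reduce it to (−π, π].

a = (v'−v)/dt = (0.656400)/0.2 = 3.2820
Δθ = θ'−θ = -0.242653;  (v·dt/L) = 5.4000·0.2/1.6 = 0.675000
tan δ = Δθ·L/(v·dt) = -0.359486  →  δ = -0.3451

δ = -0.3451, a = 3.2820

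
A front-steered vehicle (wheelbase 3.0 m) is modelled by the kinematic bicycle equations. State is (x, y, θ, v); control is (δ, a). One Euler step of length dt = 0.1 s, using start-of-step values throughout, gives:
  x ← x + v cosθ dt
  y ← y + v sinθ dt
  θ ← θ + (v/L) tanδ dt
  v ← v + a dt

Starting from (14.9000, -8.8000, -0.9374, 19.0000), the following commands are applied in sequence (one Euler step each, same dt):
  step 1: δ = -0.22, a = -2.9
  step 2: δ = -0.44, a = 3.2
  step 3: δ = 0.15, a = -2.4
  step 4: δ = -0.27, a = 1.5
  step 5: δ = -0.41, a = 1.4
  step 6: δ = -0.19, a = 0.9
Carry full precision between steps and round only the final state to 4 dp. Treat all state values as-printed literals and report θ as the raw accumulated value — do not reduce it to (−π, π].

(17.7631, -19.4106, -1.8468, 19.1700)

after step 1 (δ=-0.22, a=-2.9): (16.024583, -10.331442, -1.079026, 18.710000)
after step 2 (δ=-0.44, a=3.2): (16.908046, -11.980725, -1.372636, 19.030000)
after step 3 (δ=0.15, a=-2.4): (17.282682, -13.846484, -1.276766, 18.790000)
after step 4 (δ=-0.27, a=1.5): (17.827239, -15.644844, -1.450108, 18.940000)
after step 5 (δ=-0.41, a=1.4): (18.055268, -17.525067, -1.724506, 19.080000)
after step 6 (δ=-0.19, a=0.9): (17.763144, -19.410571, -1.846821, 19.170000)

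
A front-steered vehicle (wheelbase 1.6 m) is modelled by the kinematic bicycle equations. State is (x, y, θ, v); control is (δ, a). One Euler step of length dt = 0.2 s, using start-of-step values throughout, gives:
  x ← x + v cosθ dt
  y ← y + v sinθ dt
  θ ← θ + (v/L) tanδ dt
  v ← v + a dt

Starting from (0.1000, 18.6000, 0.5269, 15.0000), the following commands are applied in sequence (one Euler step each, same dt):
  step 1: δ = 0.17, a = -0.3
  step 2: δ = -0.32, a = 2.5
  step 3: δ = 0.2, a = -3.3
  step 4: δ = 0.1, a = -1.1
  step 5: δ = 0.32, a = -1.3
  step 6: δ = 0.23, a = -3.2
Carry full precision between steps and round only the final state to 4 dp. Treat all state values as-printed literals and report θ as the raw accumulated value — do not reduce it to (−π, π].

after step 1 (δ=0.17, a=-0.3): (2.693110, 20.108569, 0.848757, 14.940000)
after step 2 (δ=-0.32, a=2.5): (4.667930, 22.350941, 0.229887, 15.440000)
after step 3 (δ=0.2, a=-3.3): (7.674691, 23.054595, 0.621117, 14.780000)
after step 4 (δ=0.1, a=-1.1): (10.078596, 24.774822, 0.806486, 14.560000)
after step 5 (δ=0.32, a=-1.3): (12.093815, 26.876876, 1.409614, 14.300000)
after step 6 (δ=0.23, a=-3.2): (12.552802, 29.699806, 1.828145, 13.660000)

(12.5528, 29.6998, 1.8281, 13.6600)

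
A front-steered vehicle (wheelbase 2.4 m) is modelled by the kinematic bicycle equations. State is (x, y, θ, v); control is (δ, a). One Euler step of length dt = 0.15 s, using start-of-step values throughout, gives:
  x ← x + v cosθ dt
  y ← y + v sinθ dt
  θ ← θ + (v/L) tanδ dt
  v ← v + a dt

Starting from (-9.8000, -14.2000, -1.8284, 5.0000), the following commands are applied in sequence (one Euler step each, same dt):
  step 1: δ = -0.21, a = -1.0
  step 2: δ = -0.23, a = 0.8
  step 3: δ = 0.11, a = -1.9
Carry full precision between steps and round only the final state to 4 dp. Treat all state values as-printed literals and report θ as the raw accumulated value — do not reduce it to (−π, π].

after step 1 (δ=-0.21, a=-1.0): (-9.991073, -14.925252, -1.895007, 4.850000)
after step 2 (δ=-0.23, a=0.8): (-10.222826, -15.614851, -1.965982, 4.970000)
after step 3 (δ=0.11, a=-1.9): (-10.509828, -16.302892, -1.931674, 4.685000)

(-10.5098, -16.3029, -1.9317, 4.6850)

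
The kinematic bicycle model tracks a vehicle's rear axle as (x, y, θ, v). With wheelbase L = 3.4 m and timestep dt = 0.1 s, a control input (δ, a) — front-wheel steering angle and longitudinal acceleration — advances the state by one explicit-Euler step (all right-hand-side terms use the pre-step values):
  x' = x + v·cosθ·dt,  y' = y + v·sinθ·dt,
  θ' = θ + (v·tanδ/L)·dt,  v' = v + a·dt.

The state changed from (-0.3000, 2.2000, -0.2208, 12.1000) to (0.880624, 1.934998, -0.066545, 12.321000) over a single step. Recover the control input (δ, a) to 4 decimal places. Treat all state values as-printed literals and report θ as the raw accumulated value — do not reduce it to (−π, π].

δ = 0.4090, a = 2.2100

a = (v'−v)/dt = (0.221000)/0.1 = 2.2100
Δθ = θ'−θ = 0.154255;  (v·dt/L) = 12.1000·0.1/3.4 = 0.355882
tan δ = Δθ·L/(v·dt) = 0.433444  →  δ = 0.4090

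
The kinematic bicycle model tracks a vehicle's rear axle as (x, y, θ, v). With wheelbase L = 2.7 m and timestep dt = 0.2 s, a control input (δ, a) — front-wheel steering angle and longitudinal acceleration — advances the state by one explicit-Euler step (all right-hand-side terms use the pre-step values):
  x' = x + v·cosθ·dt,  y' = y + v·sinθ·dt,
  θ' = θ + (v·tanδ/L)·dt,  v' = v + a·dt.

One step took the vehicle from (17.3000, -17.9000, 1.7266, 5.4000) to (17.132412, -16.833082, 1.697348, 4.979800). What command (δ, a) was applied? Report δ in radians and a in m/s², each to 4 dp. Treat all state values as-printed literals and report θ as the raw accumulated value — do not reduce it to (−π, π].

a = (v'−v)/dt = (-0.420200)/0.2 = -2.1010
Δθ = θ'−θ = -0.029252;  (v·dt/L) = 5.4000·0.2/2.7 = 0.400000
tan δ = Δθ·L/(v·dt) = -0.073130  →  δ = -0.0730

δ = -0.0730, a = -2.1010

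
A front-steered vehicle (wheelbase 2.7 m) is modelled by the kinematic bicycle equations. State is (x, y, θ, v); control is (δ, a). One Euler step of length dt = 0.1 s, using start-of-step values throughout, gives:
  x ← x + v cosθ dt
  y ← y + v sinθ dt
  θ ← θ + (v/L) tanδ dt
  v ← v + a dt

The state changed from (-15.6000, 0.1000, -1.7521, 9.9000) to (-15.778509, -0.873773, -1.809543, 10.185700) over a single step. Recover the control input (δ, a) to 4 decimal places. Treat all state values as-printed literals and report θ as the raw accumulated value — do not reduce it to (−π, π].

δ = -0.1554, a = 2.8570

a = (v'−v)/dt = (0.285700)/0.1 = 2.8570
Δθ = θ'−θ = -0.057443;  (v·dt/L) = 9.9000·0.1/2.7 = 0.366667
tan δ = Δθ·L/(v·dt) = -0.156663  →  δ = -0.1554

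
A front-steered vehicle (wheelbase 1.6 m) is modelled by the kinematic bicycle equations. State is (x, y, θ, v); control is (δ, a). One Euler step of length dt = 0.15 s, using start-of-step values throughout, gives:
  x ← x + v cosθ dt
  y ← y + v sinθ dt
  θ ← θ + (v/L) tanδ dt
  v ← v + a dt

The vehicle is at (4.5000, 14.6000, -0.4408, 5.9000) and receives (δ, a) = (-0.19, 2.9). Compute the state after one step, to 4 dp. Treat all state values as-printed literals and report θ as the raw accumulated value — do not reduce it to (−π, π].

x' = 4.5000 + 5.9000·cos(-0.4408)·0.15 = 5.3004
y' = 14.6000 + 5.9000·sin(-0.4408)·0.15 = 14.2224
θ' = -0.4408 + (5.9000/1.6)·tan(-0.19)·0.15 = -0.5472
v' = 5.9000 + 2.9000·0.15 = 6.3350

(5.3004, 14.2224, -0.5472, 6.3350)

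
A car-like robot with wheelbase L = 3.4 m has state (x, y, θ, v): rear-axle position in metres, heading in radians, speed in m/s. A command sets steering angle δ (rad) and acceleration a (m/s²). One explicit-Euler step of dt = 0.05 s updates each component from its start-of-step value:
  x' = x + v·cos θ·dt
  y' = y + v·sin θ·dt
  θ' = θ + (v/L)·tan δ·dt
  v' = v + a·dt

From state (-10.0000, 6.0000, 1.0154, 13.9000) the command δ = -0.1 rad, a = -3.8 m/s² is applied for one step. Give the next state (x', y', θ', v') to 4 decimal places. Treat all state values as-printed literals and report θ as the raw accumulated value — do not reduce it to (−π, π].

x' = -10.0000 + 13.9000·cos(1.0154)·0.05 = -9.6335
y' = 6.0000 + 13.9000·sin(1.0154)·0.05 = 6.5905
θ' = 1.0154 + (13.9000/3.4)·tan(-0.1)·0.05 = 0.9949
v' = 13.9000 − 3.8000·0.05 = 13.7100

(-9.6335, 6.5905, 0.9949, 13.7100)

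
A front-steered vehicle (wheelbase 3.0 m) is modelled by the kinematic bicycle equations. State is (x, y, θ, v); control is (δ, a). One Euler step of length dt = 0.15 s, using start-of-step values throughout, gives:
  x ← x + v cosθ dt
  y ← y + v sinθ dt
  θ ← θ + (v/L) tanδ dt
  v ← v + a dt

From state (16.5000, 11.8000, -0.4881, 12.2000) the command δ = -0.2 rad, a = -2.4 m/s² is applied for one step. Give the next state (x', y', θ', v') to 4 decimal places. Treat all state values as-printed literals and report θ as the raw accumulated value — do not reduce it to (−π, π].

(18.1163, 10.9418, -0.6118, 11.8400)

x' = 16.5000 + 12.2000·cos(-0.4881)·0.15 = 18.1163
y' = 11.8000 + 12.2000·sin(-0.4881)·0.15 = 10.9418
θ' = -0.4881 + (12.2000/3.0)·tan(-0.2)·0.15 = -0.6118
v' = 12.2000 − 2.4000·0.15 = 11.8400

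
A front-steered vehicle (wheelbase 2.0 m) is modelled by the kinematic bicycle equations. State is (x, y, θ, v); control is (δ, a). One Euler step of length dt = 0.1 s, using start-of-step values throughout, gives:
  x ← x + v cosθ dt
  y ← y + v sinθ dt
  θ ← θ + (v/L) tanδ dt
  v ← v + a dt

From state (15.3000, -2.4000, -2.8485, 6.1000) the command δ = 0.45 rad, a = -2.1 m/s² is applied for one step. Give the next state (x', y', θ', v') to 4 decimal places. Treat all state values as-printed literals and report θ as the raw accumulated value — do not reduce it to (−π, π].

x' = 15.3000 + 6.1000·cos(-2.8485)·0.1 = 14.7160
y' = -2.4000 + 6.1000·sin(-2.8485)·0.1 = -2.5762
θ' = -2.8485 + (6.1000/2.0)·tan(0.45)·0.1 = -2.7012
v' = 6.1000 − 2.1000·0.1 = 5.8900

(14.7160, -2.5762, -2.7012, 5.8900)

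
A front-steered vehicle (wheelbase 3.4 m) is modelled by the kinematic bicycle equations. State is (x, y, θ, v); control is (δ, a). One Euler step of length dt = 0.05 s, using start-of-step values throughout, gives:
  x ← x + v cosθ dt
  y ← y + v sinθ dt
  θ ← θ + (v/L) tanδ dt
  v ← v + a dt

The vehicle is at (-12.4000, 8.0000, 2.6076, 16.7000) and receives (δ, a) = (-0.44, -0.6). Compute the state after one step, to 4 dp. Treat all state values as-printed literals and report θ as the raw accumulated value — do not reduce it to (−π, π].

x' = -12.4000 + 16.7000·cos(2.6076)·0.05 = -13.1188
y' = 8.0000 + 16.7000·sin(2.6076)·0.05 = 8.4250
θ' = 2.6076 + (16.7000/3.4)·tan(-0.44)·0.05 = 2.4920
v' = 16.7000 − 0.6000·0.05 = 16.6700

(-13.1188, 8.4250, 2.4920, 16.6700)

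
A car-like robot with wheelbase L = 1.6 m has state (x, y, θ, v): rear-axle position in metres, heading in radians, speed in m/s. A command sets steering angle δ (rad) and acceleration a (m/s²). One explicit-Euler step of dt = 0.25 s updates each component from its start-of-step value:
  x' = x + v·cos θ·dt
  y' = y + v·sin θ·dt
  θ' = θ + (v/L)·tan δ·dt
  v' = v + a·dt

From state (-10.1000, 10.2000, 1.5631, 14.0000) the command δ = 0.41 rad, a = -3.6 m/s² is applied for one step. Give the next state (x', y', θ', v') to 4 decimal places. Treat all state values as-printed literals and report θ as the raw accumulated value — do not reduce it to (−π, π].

x' = -10.1000 + 14.0000·cos(1.5631)·0.25 = -10.0731
y' = 10.2000 + 14.0000·sin(1.5631)·0.25 = 13.6999
θ' = 1.5631 + (14.0000/1.6)·tan(0.41)·0.25 = 2.5139
v' = 14.0000 − 3.6000·0.25 = 13.1000

(-10.0731, 13.6999, 2.5139, 13.1000)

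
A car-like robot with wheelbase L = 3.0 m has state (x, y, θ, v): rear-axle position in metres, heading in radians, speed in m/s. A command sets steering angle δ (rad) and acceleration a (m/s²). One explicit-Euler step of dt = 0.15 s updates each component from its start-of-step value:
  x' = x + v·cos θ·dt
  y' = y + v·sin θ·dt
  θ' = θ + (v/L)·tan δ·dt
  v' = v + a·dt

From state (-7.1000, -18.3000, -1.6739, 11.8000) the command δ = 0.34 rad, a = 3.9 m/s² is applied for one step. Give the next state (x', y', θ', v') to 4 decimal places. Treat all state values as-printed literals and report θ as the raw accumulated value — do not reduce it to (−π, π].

x' = -7.1000 + 11.8000·cos(-1.6739)·0.15 = -7.2822
y' = -18.3000 + 11.8000·sin(-1.6739)·0.15 = -20.0606
θ' = -1.6739 + (11.8000/3.0)·tan(0.34)·0.15 = -1.4652
v' = 11.8000 + 3.9000·0.15 = 12.3850

(-7.2822, -20.0606, -1.4652, 12.3850)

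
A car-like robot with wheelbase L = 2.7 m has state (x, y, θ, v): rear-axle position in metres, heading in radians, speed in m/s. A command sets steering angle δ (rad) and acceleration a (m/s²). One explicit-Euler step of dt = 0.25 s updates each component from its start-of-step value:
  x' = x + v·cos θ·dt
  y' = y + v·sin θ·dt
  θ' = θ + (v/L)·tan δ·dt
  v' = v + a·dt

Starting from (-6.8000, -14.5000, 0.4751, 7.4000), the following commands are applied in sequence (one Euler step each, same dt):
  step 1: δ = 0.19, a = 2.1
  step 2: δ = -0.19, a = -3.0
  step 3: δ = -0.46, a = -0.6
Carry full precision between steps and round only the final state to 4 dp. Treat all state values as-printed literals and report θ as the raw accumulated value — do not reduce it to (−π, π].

(-1.9247, -11.7183, 0.1366, 7.0250)

after step 1 (δ=0.19, a=2.1): (-5.154893, -13.653759, 0.606875, 7.925000)
after step 2 (δ=-0.19, a=-3.0): (-3.527426, -12.523846, 0.465751, 7.175000)
after step 3 (δ=-0.46, a=-0.6): (-1.924738, -11.718284, 0.136599, 7.025000)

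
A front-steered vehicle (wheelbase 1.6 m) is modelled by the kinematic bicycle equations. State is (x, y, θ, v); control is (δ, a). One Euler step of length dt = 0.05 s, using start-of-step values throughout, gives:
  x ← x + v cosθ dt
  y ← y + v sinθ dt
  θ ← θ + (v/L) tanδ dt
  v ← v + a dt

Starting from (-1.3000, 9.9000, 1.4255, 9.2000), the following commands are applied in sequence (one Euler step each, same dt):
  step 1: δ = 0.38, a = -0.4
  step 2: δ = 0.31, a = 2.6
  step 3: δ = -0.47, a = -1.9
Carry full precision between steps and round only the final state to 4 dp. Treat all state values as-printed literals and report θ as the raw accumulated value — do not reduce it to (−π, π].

after step 1 (δ=0.38, a=-0.4): (-1.233399, 10.355153, 1.540331, 9.180000)
after step 2 (δ=0.31, a=2.6): (-1.219417, 10.813940, 1.632225, 9.310000)
after step 3 (δ=-0.47, a=-1.9): (-1.247994, 11.278562, 1.484439, 9.215000)

(-1.2480, 11.2786, 1.4844, 9.2150)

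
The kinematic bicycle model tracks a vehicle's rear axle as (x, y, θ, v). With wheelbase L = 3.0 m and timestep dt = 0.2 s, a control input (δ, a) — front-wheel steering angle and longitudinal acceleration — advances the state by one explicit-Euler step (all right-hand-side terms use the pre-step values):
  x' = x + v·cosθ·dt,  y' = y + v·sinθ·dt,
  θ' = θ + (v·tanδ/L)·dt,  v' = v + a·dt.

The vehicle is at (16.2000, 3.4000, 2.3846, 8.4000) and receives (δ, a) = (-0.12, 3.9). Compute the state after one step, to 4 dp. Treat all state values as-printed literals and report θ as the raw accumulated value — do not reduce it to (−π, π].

x' = 16.2000 + 8.4000·cos(2.3846)·0.2 = 14.9788
y' = 3.4000 + 8.4000·sin(2.3846)·0.2 = 4.5537
θ' = 2.3846 + (8.4000/3.0)·tan(-0.12)·0.2 = 2.3171
v' = 8.4000 + 3.9000·0.2 = 9.1800

(14.9788, 4.5537, 2.3171, 9.1800)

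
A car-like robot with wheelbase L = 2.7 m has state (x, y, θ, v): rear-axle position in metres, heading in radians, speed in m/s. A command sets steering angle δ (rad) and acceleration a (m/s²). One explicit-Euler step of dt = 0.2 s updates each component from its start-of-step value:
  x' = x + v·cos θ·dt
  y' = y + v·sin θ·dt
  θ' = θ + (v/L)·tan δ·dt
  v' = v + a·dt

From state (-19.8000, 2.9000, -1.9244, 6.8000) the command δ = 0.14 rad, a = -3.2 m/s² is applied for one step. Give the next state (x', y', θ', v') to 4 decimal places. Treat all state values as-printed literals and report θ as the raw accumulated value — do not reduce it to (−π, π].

x' = -19.8000 + 6.8000·cos(-1.9244)·0.2 = -20.2709
y' = 2.9000 + 6.8000·sin(-1.9244)·0.2 = 1.6241
θ' = -1.9244 + (6.8000/2.7)·tan(0.14)·0.2 = -1.8534
v' = 6.8000 − 3.2000·0.2 = 6.1600

(-20.2709, 1.6241, -1.8534, 6.1600)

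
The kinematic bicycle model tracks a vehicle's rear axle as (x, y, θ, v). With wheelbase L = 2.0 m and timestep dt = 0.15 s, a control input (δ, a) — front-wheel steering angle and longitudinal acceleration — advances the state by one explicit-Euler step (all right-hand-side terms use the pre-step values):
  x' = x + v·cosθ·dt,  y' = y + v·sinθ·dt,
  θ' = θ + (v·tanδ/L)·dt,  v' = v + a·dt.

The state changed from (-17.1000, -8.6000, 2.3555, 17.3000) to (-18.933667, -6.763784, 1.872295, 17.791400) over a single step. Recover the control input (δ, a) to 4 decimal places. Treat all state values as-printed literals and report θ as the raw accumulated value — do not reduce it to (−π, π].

δ = -0.3565, a = 3.2760

a = (v'−v)/dt = (0.491400)/0.15 = 3.2760
Δθ = θ'−θ = -0.483205;  (v·dt/L) = 17.3000·0.15/2.0 = 1.297500
tan δ = Δθ·L/(v·dt) = -0.372412  →  δ = -0.3565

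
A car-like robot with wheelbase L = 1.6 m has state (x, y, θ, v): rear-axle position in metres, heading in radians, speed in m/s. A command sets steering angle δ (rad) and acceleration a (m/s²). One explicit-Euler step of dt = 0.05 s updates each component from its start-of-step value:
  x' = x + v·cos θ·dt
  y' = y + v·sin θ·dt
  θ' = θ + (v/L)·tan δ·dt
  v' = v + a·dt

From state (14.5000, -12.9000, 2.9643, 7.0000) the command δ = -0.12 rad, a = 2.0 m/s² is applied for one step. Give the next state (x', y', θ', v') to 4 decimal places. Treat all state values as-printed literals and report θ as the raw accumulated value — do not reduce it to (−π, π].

x' = 14.5000 + 7.0000·cos(2.9643)·0.05 = 14.1555
y' = -12.9000 + 7.0000·sin(2.9643)·0.05 = -12.8383
θ' = 2.9643 + (7.0000/1.6)·tan(-0.12)·0.05 = 2.9379
v' = 7.0000 + 2.0000·0.05 = 7.1000

(14.1555, -12.8383, 2.9379, 7.1000)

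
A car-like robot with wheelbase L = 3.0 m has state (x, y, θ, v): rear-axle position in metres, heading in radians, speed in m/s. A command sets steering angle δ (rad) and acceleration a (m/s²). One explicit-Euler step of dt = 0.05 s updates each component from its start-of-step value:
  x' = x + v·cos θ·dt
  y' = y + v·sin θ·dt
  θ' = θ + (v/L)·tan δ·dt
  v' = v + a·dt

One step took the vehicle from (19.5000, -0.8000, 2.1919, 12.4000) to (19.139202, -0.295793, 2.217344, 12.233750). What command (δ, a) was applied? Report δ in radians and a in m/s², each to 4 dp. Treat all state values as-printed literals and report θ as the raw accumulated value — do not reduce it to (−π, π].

δ = 0.1225, a = -3.3250

a = (v'−v)/dt = (-0.166250)/0.05 = -3.3250
Δθ = θ'−θ = 0.025444;  (v·dt/L) = 12.4000·0.05/3.0 = 0.206667
tan δ = Δθ·L/(v·dt) = 0.123116  →  δ = 0.1225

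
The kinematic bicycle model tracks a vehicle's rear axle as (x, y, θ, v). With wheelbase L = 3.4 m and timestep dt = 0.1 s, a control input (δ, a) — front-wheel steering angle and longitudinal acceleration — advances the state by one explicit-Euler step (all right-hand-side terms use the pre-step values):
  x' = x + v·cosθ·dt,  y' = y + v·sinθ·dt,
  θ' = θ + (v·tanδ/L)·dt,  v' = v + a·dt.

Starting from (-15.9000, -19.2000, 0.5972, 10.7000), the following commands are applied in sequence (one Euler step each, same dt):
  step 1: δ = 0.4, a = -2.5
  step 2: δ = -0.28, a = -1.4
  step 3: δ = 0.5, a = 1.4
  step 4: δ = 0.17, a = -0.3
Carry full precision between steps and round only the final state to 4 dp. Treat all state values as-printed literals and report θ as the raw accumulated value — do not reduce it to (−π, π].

after step 1 (δ=0.4, a=-2.5): (-15.015203, -18.598308, 0.730256, 10.450000)
after step 2 (δ=-0.28, a=-1.4): (-14.236674, -17.901230, 0.641875, 10.310000)
after step 3 (δ=0.5, a=1.4): (-13.410869, -17.283972, 0.807533, 10.450000)
after step 4 (δ=0.17, a=-0.3): (-12.688478, -16.528872, 0.860292, 10.420000)

(-12.6885, -16.5289, 0.8603, 10.4200)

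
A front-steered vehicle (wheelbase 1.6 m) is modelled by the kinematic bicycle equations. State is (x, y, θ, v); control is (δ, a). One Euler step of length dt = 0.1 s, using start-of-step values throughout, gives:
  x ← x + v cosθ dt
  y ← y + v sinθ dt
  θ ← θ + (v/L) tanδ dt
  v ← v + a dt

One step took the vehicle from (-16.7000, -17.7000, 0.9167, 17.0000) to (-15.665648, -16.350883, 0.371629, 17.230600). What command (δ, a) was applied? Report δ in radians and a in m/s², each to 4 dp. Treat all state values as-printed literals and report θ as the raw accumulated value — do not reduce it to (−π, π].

δ = -0.4740, a = 2.3060

a = (v'−v)/dt = (0.230600)/0.1 = 2.3060
Δθ = θ'−θ = -0.545071;  (v·dt/L) = 17.0000·0.1/1.6 = 1.062500
tan δ = Δθ·L/(v·dt) = -0.513008  →  δ = -0.4740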